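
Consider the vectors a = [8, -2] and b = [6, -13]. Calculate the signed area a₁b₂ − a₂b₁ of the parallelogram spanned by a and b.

-92

8·(-13) - (-2)·6 = -104 - (-12) = -92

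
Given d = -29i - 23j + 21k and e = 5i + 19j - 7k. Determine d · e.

-729

d · e = (-29)·5 + (-23)·19 + 21·(-7) = -145 - 437 - 147 = -729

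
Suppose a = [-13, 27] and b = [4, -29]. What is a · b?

a · b = (-13)·4 + 27·(-29) = -52 - 783 = -835

-835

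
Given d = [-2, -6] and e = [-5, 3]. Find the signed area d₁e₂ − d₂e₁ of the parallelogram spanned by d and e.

-36

(-2)·3 - (-6)·(-5) = -6 - 30 = -36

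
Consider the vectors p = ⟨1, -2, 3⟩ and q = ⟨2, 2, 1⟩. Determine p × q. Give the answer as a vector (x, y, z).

i: (-2)·1 - 3·2 = -2 - 6 = -8
j: 3·2 - 1·1 = 6 - 1 = 5
k: 1·2 - (-2)·2 = 2 - (-4) = 6
p × q = (-8, 5, 6)

(-8, 5, 6)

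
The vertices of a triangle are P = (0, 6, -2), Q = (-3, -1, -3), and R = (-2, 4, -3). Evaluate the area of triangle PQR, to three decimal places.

4.743

PQ = (-3, -7, -1),  PR = (-2, -2, -1)
i: (-7)·(-1) - (-1)·(-2) = 7 - 2 = 5
j: (-1)·(-2) - (-3)·(-1) = 2 - 3 = -1
k: (-3)·(-2) - (-7)·(-2) = 6 - 14 = -8
PQ × PR = (5, -1, -8)
|PQ × PR| = √90 ≈ 9.4868
area = ½ · 9.4868 ≈ 4.743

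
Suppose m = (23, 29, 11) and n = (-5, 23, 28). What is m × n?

(559, -699, 674)

i: 29·28 - 11·23 = 812 - 253 = 559
j: 11·(-5) - 23·28 = -55 - 644 = -699
k: 23·23 - 29·(-5) = 529 - (-145) = 674
m × n = (559, -699, 674)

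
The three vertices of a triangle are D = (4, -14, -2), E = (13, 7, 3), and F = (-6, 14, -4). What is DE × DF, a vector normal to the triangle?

(-182, -32, 462)

DE = (9, 21, 5)
DF = (-10, 28, -2)
i: 21·(-2) - 5·28 = -42 - 140 = -182
j: 5·(-10) - 9·(-2) = -50 - (-18) = -32
k: 9·28 - 21·(-10) = 252 - (-210) = 462
DE × DF = (-182, -32, 462)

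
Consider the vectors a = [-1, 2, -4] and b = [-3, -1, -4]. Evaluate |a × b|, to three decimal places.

16.031

i: 2·(-4) - (-4)·(-1) = -8 - 4 = -12
j: (-4)·(-3) - (-1)·(-4) = 12 - 4 = 8
k: (-1)·(-1) - 2·(-3) = 1 - (-6) = 7
a × b = (-12, 8, 7)
|a × b| = √((-12)² + 8² + 7²) = √257 ≈ 16.0312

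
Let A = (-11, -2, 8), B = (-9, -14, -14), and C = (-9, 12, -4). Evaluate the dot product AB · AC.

AB = B − A = (2, -12, -22)
AC = C − A = (2, 14, -12)
AB · AC = 2·2 + (-12)·14 + (-22)·(-12) = 4 - 168 + 264 = 100

100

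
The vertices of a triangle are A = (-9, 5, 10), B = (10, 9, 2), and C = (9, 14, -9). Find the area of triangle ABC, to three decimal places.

AB = (19, 4, -8),  AC = (18, 9, -19)
i: 4·(-19) - (-8)·9 = -76 - (-72) = -4
j: (-8)·18 - 19·(-19) = -144 - (-361) = 217
k: 19·9 - 4·18 = 171 - 72 = 99
AB × AC = (-4, 217, 99)
|AB × AC| = √56906 ≈ 238.5498
area = ½ · 238.5498 ≈ 119.275

119.275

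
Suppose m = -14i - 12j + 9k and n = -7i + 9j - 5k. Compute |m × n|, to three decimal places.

249.459

i: (-12)·(-5) - 9·9 = 60 - 81 = -21
j: 9·(-7) - (-14)·(-5) = -63 - 70 = -133
k: (-14)·9 - (-12)·(-7) = -126 - 84 = -210
m × n = (-21, -133, -210)
|m × n| = √((-21)² + (-133)² + (-210)²) = √62230 ≈ 249.4594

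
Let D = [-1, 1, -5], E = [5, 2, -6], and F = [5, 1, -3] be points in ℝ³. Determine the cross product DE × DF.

DE = (6, 1, -1)
DF = (6, 0, 2)
i: 1·2 - (-1)·0 = 2 - 0 = 2
j: (-1)·6 - 6·2 = -6 - 12 = -18
k: 6·0 - 1·6 = 0 - 6 = -6
DE × DF = (2, -18, -6)

(2, -18, -6)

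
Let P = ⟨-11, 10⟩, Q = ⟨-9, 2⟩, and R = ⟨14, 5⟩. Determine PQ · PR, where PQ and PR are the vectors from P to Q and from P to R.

90

PQ = Q − P = (2, -8)
PR = R − P = (25, -5)
PQ · PR = 2·25 + (-8)·(-5) = 50 + 40 = 90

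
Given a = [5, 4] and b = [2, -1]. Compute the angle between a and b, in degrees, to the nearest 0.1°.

a · b = 5·2 + 4·(-1) = 10 - 4 = 6
|a|² = 25 + 16 = 41,  |a| = √41 ≈ 6.403124
|b|² = 4 + 1 = 5,  |b| = √5 ≈ 2.236068
cos θ = 6 / (6.403124 · 2.236068) ≈ 0.41906
θ = arccos(0.41906) ≈ 65.2°

65.2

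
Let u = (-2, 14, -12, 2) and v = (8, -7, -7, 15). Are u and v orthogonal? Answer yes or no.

yes

u · v = (-2)·8 + 14·(-7) + (-12)·(-7) + 2·15 = -16 - 98 + 84 + 30 = 0
Zero, so the vectors are orthogonal.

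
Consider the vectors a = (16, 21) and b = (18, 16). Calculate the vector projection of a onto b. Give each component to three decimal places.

(19.366, 17.214)

a · b = 16·18 + 21·16 = 288 + 336 = 624
|b|² = 324 + 256 = 580
proj_b a = (624/580) · (18, 16) ≈ (19.366, 17.214)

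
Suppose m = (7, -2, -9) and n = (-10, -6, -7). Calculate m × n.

i: (-2)·(-7) - (-9)·(-6) = 14 - 54 = -40
j: (-9)·(-10) - 7·(-7) = 90 - (-49) = 139
k: 7·(-6) - (-2)·(-10) = -42 - 20 = -62
m × n = (-40, 139, -62)

(-40, 139, -62)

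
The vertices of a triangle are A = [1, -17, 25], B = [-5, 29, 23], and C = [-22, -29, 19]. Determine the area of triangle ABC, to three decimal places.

584.594

AB = (-6, 46, -2),  AC = (-23, -12, -6)
i: 46·(-6) - (-2)·(-12) = -276 - 24 = -300
j: (-2)·(-23) - (-6)·(-6) = 46 - 36 = 10
k: (-6)·(-12) - 46·(-23) = 72 - (-1058) = 1130
AB × AC = (-300, 10, 1130)
|AB × AC| = √1367000 ≈ 1169.1878
area = ½ · 1169.1878 ≈ 584.594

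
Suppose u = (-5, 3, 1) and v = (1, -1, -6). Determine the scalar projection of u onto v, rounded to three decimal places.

u · v = (-5)·1 + 3·(-1) + 1·(-6) = -5 - 3 - 6 = -14
|v| = √(1 + 1 + 36) = √38 ≈ 6.1644
comp_v u = -14 / √38 ≈ -2.271

-2.271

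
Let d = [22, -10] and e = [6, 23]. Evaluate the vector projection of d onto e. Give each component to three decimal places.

d · e = 22·6 + (-10)·23 = 132 - 230 = -98
|e|² = 36 + 529 = 565
proj_e d = (-98/565) · (6, 23) ≈ (-1.041, -3.989)

(-1.041, -3.989)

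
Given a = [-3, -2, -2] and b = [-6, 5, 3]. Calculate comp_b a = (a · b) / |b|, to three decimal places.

a · b = (-3)·(-6) + (-2)·5 + (-2)·3 = 18 - 10 - 6 = 2
|b| = √(36 + 25 + 9) = √70 ≈ 8.3666
comp_b a = 2 / √70 ≈ 0.239

0.239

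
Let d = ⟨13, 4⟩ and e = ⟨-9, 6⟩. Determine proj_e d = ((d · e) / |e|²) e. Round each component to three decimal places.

d · e = 13·(-9) + 4·6 = -117 + 24 = -93
|e|² = 81 + 36 = 117
proj_e d = (-93/117) · (-9, 6) ≈ (7.154, -4.769)

(7.154, -4.769)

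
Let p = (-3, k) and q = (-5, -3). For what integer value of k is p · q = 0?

5

p · q = (-3)·(-5) + k·(-3) = 15 - 3k
Set equal to 0: -3k = -15, so k = 5.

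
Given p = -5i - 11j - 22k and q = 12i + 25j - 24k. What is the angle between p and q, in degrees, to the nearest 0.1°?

77.9

p · q = (-5)·12 + (-11)·25 + (-22)·(-24) = -60 - 275 + 528 = 193
|p|² = 25 + 121 + 484 = 630,  |p| = √630 ≈ 25.099801
|q|² = 144 + 625 + 576 = 1345,  |q| = √1345 ≈ 36.674242
cos θ = 193 / (25.099801 · 36.674242) ≈ 0.20966
θ = arccos(0.20966) ≈ 77.9°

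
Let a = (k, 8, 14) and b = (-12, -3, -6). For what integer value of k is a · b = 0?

a · b = k·(-12) + 8·(-3) + 14·(-6) = -108 - 12k
Set equal to 0: -12k = 108, so k = -9.

-9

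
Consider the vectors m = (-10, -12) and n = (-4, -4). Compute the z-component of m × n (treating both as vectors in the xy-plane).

(-10)·(-4) - (-12)·(-4) = 40 - 48 = -8

-8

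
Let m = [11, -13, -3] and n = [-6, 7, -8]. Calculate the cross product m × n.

i: (-13)·(-8) - (-3)·7 = 104 - (-21) = 125
j: (-3)·(-6) - 11·(-8) = 18 - (-88) = 106
k: 11·7 - (-13)·(-6) = 77 - 78 = -1
m × n = (125, 106, -1)

(125, 106, -1)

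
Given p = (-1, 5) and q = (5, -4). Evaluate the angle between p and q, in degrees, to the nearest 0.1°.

p · q = (-1)·5 + 5·(-4) = -5 - 20 = -25
|p|² = 1 + 25 = 26,  |p| = √26 ≈ 5.099020
|q|² = 25 + 16 = 41,  |q| = √41 ≈ 6.403124
cos θ = -25 / (5.099020 · 6.403124) ≈ -0.76570
θ = arccos(-0.76570) ≈ 140.0°

140.0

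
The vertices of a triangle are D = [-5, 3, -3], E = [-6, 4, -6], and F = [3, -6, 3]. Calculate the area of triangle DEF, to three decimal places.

DE = (-1, 1, -3),  DF = (8, -9, 6)
i: 1·6 - (-3)·(-9) = 6 - 27 = -21
j: (-3)·8 - (-1)·6 = -24 - (-6) = -18
k: (-1)·(-9) - 1·8 = 9 - 8 = 1
DE × DF = (-21, -18, 1)
|DE × DF| = √766 ≈ 27.6767
area = ½ · 27.6767 ≈ 13.838

13.838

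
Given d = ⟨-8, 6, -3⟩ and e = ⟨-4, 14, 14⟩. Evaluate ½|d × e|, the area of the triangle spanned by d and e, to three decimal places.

98.737

i: 6·14 - (-3)·14 = 84 - (-42) = 126
j: (-3)·(-4) - (-8)·14 = 12 - (-112) = 124
k: (-8)·14 - 6·(-4) = -112 - (-24) = -88
d × e = (126, 124, -88)
|d × e| = √(126² + 124² + (-88)²) = √38996 ≈ 197.4740
area = ½ · 197.4740 ≈ 98.737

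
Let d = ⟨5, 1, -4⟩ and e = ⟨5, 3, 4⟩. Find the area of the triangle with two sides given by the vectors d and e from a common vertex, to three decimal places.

22.113

i: 1·4 - (-4)·3 = 4 - (-12) = 16
j: (-4)·5 - 5·4 = -20 - 20 = -40
k: 5·3 - 1·5 = 15 - 5 = 10
d × e = (16, -40, 10)
|d × e| = √(16² + (-40)² + 10²) = √1956 ≈ 44.2267
area = ½ · 44.2267 ≈ 22.113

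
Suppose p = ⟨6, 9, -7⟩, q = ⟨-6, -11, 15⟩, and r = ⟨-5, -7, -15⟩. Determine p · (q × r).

q × r:
i: (-11)·(-15) - 15·(-7) = 165 - (-105) = 270
j: 15·(-5) - (-6)·(-15) = -75 - 90 = -165
k: (-6)·(-7) - (-11)·(-5) = 42 - 55 = -13
q × r = (270, -165, -13)
p · (q × r) = 6·270 + 9·(-165) + (-7)·(-13) = 1620 - 1485 + 91 = 226

226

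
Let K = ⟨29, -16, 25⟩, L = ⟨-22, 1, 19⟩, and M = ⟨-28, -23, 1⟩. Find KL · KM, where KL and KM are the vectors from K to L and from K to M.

2932

KL = L − K = (-51, 17, -6)
KM = M − K = (-57, -7, -24)
KL · KM = (-51)·(-57) + 17·(-7) + (-6)·(-24) = 2907 - 119 + 144 = 2932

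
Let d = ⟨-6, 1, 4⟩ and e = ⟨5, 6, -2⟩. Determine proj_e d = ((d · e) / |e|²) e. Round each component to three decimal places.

(-2.462, -2.954, 0.985)

d · e = (-6)·5 + 1·6 + 4·(-2) = -30 + 6 - 8 = -32
|e|² = 25 + 36 + 4 = 65
proj_e d = (-32/65) · (5, 6, -2) ≈ (-2.462, -2.954, 0.985)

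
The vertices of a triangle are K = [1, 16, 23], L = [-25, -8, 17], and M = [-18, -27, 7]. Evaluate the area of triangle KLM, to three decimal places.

369.230

KL = (-26, -24, -6),  KM = (-19, -43, -16)
i: (-24)·(-16) - (-6)·(-43) = 384 - 258 = 126
j: (-6)·(-19) - (-26)·(-16) = 114 - 416 = -302
k: (-26)·(-43) - (-24)·(-19) = 1118 - 456 = 662
KL × KM = (126, -302, 662)
|KL × KM| = √545324 ≈ 738.4606
area = ½ · 738.4606 ≈ 369.230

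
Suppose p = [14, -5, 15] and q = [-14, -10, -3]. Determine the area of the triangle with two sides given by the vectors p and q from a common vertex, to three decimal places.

157.757

i: (-5)·(-3) - 15·(-10) = 15 - (-150) = 165
j: 15·(-14) - 14·(-3) = -210 - (-42) = -168
k: 14·(-10) - (-5)·(-14) = -140 - 70 = -210
p × q = (165, -168, -210)
|p × q| = √(165² + (-168)² + (-210)²) = √99549 ≈ 315.5139
area = ½ · 315.5139 ≈ 157.757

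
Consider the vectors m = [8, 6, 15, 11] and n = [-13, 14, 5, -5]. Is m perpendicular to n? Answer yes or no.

yes

m · n = 8·(-13) + 6·14 + 15·5 + 11·(-5) = -104 + 84 + 75 - 55 = 0
Zero, so the vectors are orthogonal.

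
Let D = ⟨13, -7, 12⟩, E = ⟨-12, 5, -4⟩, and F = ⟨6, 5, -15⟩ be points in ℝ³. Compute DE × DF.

(-132, -563, -216)

DE = (-25, 12, -16)
DF = (-7, 12, -27)
i: 12·(-27) - (-16)·12 = -324 - (-192) = -132
j: (-16)·(-7) - (-25)·(-27) = 112 - 675 = -563
k: (-25)·12 - 12·(-7) = -300 - (-84) = -216
DE × DF = (-132, -563, -216)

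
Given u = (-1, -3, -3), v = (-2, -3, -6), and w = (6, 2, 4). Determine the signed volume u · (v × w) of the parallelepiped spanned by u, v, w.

v × w:
i: (-3)·4 - (-6)·2 = -12 - (-12) = 0
j: (-6)·6 - (-2)·4 = -36 - (-8) = -28
k: (-2)·2 - (-3)·6 = -4 - (-18) = 14
v × w = (0, -28, 14)
u · (v × w) = (-1)·0 + (-3)·(-28) + (-3)·14 = 0 + 84 - 42 = 42

42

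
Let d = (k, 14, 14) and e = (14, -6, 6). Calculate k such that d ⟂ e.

0

d · e = k·14 + 14·(-6) + 14·6 = 0 + 14k
Set equal to 0: 14k = 0, so k = 0.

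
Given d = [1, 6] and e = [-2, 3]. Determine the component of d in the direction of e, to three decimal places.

4.438

d · e = 1·(-2) + 6·3 = -2 + 18 = 16
|e| = √(4 + 9) = √13 ≈ 3.6056
comp_e d = 16 / √13 ≈ 4.438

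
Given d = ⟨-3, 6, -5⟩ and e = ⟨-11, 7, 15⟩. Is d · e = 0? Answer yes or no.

yes

d · e = (-3)·(-11) + 6·7 + (-5)·15 = 33 + 42 - 75 = 0
Zero, so the vectors are orthogonal.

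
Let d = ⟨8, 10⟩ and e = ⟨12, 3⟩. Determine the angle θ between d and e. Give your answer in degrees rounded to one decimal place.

d · e = 8·12 + 10·3 = 96 + 30 = 126
|d|² = 64 + 100 = 164,  |d| = √164 ≈ 12.806248
|e|² = 144 + 9 = 153,  |e| = √153 ≈ 12.369317
cos θ = 126 / (12.806248 · 12.369317) ≈ 0.79543
θ = arccos(0.79543) ≈ 37.3°

37.3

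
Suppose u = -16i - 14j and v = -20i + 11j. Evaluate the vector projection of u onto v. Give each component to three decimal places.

u · v = (-16)·(-20) + (-14)·11 = 320 - 154 = 166
|v|² = 400 + 121 = 521
proj_v u = (166/521) · (-20, 11) ≈ (-6.372, 3.505)

(-6.372, 3.505)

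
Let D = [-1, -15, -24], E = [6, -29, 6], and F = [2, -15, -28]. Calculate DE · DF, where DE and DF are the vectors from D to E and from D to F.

-99

DE = E − D = (7, -14, 30)
DF = F − D = (3, 0, -4)
DE · DF = 7·3 + (-14)·0 + 30·(-4) = 21 + 0 - 120 = -99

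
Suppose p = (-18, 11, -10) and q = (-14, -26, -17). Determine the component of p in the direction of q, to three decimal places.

3.991

p · q = (-18)·(-14) + 11·(-26) + (-10)·(-17) = 252 - 286 + 170 = 136
|q| = √(196 + 676 + 289) = √1161 ≈ 34.0735
comp_q p = 136 / √1161 ≈ 3.991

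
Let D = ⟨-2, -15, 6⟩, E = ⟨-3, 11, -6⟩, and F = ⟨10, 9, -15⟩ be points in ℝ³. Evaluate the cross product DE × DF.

DE = (-1, 26, -12)
DF = (12, 24, -21)
i: 26·(-21) - (-12)·24 = -546 - (-288) = -258
j: (-12)·12 - (-1)·(-21) = -144 - 21 = -165
k: (-1)·24 - 26·12 = -24 - 312 = -336
DE × DF = (-258, -165, -336)

(-258, -165, -336)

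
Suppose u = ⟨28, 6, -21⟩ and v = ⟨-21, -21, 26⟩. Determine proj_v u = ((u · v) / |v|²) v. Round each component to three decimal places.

(16.983, 16.983, -21.027)

u · v = 28·(-21) + 6·(-21) + (-21)·26 = -588 - 126 - 546 = -1260
|v|² = 441 + 441 + 676 = 1558
proj_v u = (-1260/1558) · (-21, -21, 26) ≈ (16.983, 16.983, -21.027)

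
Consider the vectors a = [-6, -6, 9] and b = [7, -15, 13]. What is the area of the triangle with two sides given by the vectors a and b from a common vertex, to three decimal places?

i: (-6)·13 - 9·(-15) = -78 - (-135) = 57
j: 9·7 - (-6)·13 = 63 - (-78) = 141
k: (-6)·(-15) - (-6)·7 = 90 - (-42) = 132
a × b = (57, 141, 132)
|a × b| = √(57² + 141² + 132²) = √40554 ≈ 201.3802
area = ½ · 201.3802 ≈ 100.690

100.690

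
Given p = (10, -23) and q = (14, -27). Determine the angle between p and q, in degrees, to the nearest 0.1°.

p · q = 10·14 + (-23)·(-27) = 140 + 621 = 761
|p|² = 100 + 529 = 629,  |p| = √629 ≈ 25.079872
|q|² = 196 + 729 = 925,  |q| = √925 ≈ 30.413813
cos θ = 761 / (25.079872 · 30.413813) ≈ 0.99767
θ = arccos(0.99767) ≈ 3.9°

3.9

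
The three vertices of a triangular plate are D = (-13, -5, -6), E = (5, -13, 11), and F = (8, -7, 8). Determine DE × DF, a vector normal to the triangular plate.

(-78, 105, 132)

DE = (18, -8, 17)
DF = (21, -2, 14)
i: (-8)·14 - 17·(-2) = -112 - (-34) = -78
j: 17·21 - 18·14 = 357 - 252 = 105
k: 18·(-2) - (-8)·21 = -36 - (-168) = 132
DE × DF = (-78, 105, 132)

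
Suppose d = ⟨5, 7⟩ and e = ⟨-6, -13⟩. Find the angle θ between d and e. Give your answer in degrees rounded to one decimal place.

169.2

d · e = 5·(-6) + 7·(-13) = -30 - 91 = -121
|d|² = 25 + 49 = 74,  |d| = √74 ≈ 8.602325
|e|² = 36 + 169 = 205,  |e| = √205 ≈ 14.317821
cos θ = -121 / (8.602325 · 14.317821) ≈ -0.98241
θ = arccos(-0.98241) ≈ 169.2°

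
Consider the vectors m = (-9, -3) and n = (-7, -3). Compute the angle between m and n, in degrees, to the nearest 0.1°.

4.8

m · n = (-9)·(-7) + (-3)·(-3) = 63 + 9 = 72
|m|² = 81 + 9 = 90,  |m| = √90 ≈ 9.486833
|n|² = 49 + 9 = 58,  |n| = √58 ≈ 7.615773
cos θ = 72 / (9.486833 · 7.615773) ≈ 0.99655
θ = arccos(0.99655) ≈ 4.8°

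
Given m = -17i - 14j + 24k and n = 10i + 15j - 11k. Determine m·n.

-644

m · n = (-17)·10 + (-14)·15 + 24·(-11) = -170 - 210 - 264 = -644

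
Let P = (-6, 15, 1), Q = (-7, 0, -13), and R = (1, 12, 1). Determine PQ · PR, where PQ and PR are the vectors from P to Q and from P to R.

38

PQ = Q − P = (-1, -15, -14)
PR = R − P = (7, -3, 0)
PQ · PR = (-1)·7 + (-15)·(-3) + (-14)·0 = -7 + 45 + 0 = 38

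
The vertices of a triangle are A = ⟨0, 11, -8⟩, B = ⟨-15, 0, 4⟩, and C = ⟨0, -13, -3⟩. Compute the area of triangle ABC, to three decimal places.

217.666

AB = (-15, -11, 12),  AC = (0, -24, 5)
i: (-11)·5 - 12·(-24) = -55 - (-288) = 233
j: 12·0 - (-15)·5 = 0 - (-75) = 75
k: (-15)·(-24) - (-11)·0 = 360 - 0 = 360
AB × AC = (233, 75, 360)
|AB × AC| = √189514 ≈ 435.3321
area = ½ · 435.3321 ≈ 217.666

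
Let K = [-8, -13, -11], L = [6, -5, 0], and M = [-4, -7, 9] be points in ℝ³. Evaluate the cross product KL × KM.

KL = (14, 8, 11)
KM = (4, 6, 20)
i: 8·20 - 11·6 = 160 - 66 = 94
j: 11·4 - 14·20 = 44 - 280 = -236
k: 14·6 - 8·4 = 84 - 32 = 52
KL × KM = (94, -236, 52)

(94, -236, 52)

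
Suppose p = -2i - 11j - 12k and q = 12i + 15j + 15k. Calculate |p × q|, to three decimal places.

153.704

i: (-11)·15 - (-12)·15 = -165 - (-180) = 15
j: (-12)·12 - (-2)·15 = -144 - (-30) = -114
k: (-2)·15 - (-11)·12 = -30 - (-132) = 102
p × q = (15, -114, 102)
|p × q| = √(15² + (-114)² + 102²) = √23625 ≈ 153.7043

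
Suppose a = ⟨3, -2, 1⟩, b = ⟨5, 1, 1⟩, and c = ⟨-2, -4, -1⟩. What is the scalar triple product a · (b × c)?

-15

b × c:
i: 1·(-1) - 1·(-4) = -1 - (-4) = 3
j: 1·(-2) - 5·(-1) = -2 - (-5) = 3
k: 5·(-4) - 1·(-2) = -20 - (-2) = -18
b × c = (3, 3, -18)
a · (b × c) = 3·3 + (-2)·3 + 1·(-18) = 9 - 6 - 18 = -15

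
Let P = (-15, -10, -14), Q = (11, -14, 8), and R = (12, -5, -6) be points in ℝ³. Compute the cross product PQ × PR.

(-142, 386, 238)

PQ = (26, -4, 22)
PR = (27, 5, 8)
i: (-4)·8 - 22·5 = -32 - 110 = -142
j: 22·27 - 26·8 = 594 - 208 = 386
k: 26·5 - (-4)·27 = 130 - (-108) = 238
PQ × PR = (-142, 386, 238)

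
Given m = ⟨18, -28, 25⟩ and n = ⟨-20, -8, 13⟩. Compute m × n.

i: (-28)·13 - 25·(-8) = -364 - (-200) = -164
j: 25·(-20) - 18·13 = -500 - 234 = -734
k: 18·(-8) - (-28)·(-20) = -144 - 560 = -704
m × n = (-164, -734, -704)

(-164, -734, -704)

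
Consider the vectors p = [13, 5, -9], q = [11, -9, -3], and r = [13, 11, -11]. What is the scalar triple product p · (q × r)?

-16

q × r:
i: (-9)·(-11) - (-3)·11 = 99 - (-33) = 132
j: (-3)·13 - 11·(-11) = -39 - (-121) = 82
k: 11·11 - (-9)·13 = 121 - (-117) = 238
q × r = (132, 82, 238)
p · (q × r) = 13·132 + 5·82 + (-9)·238 = 1716 + 410 - 2142 = -16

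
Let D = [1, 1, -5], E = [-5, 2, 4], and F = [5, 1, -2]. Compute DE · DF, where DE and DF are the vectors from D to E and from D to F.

DE = E − D = (-6, 1, 9)
DF = F − D = (4, 0, 3)
DE · DF = (-6)·4 + 1·0 + 9·3 = -24 + 0 + 27 = 3

3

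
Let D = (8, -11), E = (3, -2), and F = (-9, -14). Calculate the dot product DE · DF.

58

DE = E − D = (-5, 9)
DF = F − D = (-17, -3)
DE · DF = (-5)·(-17) + 9·(-3) = 85 - 27 = 58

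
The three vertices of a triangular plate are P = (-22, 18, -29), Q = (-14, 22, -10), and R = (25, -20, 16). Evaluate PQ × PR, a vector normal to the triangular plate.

PQ = (8, 4, 19)
PR = (47, -38, 45)
i: 4·45 - 19·(-38) = 180 - (-722) = 902
j: 19·47 - 8·45 = 893 - 360 = 533
k: 8·(-38) - 4·47 = -304 - 188 = -492
PQ × PR = (902, 533, -492)

(902, 533, -492)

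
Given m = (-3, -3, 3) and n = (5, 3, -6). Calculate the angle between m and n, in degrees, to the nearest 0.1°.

m · n = (-3)·5 + (-3)·3 + 3·(-6) = -15 - 9 - 18 = -42
|m|² = 9 + 9 + 9 = 27,  |m| = √27 ≈ 5.196152
|n|² = 25 + 9 + 36 = 70,  |n| = √70 ≈ 8.366600
cos θ = -42 / (5.196152 · 8.366600) ≈ -0.96609
θ = arccos(-0.96609) ≈ 165.0°

165.0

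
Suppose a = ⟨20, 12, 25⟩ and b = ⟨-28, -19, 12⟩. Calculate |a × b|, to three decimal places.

1126.365

i: 12·12 - 25·(-19) = 144 - (-475) = 619
j: 25·(-28) - 20·12 = -700 - 240 = -940
k: 20·(-19) - 12·(-28) = -380 - (-336) = -44
a × b = (619, -940, -44)
|a × b| = √(619² + (-940)² + (-44)²) = √1268697 ≈ 1126.3645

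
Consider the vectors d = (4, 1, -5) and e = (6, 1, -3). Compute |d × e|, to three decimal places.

i: 1·(-3) - (-5)·1 = -3 - (-5) = 2
j: (-5)·6 - 4·(-3) = -30 - (-12) = -18
k: 4·1 - 1·6 = 4 - 6 = -2
d × e = (2, -18, -2)
|d × e| = √(2² + (-18)² + (-2)²) = √332 ≈ 18.2209

18.221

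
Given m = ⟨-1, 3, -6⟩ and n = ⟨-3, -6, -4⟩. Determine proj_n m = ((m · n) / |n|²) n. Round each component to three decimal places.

(-0.443, -0.885, -0.590)

m · n = (-1)·(-3) + 3·(-6) + (-6)·(-4) = 3 - 18 + 24 = 9
|n|² = 9 + 36 + 16 = 61
proj_n m = (9/61) · (-3, -6, -4) ≈ (-0.443, -0.885, -0.590)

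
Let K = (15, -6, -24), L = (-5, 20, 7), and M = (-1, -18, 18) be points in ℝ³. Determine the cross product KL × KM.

(1464, 344, 656)

KL = (-20, 26, 31)
KM = (-16, -12, 42)
i: 26·42 - 31·(-12) = 1092 - (-372) = 1464
j: 31·(-16) - (-20)·42 = -496 - (-840) = 344
k: (-20)·(-12) - 26·(-16) = 240 - (-416) = 656
KL × KM = (1464, 344, 656)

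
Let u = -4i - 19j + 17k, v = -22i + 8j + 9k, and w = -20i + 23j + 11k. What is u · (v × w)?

-6584

v × w:
i: 8·11 - 9·23 = 88 - 207 = -119
j: 9·(-20) - (-22)·11 = -180 - (-242) = 62
k: (-22)·23 - 8·(-20) = -506 - (-160) = -346
v × w = (-119, 62, -346)
u · (v × w) = (-4)·(-119) + (-19)·62 + 17·(-346) = 476 - 1178 - 5882 = -6584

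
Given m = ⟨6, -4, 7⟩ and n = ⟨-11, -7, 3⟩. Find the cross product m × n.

(37, -95, -86)

i: (-4)·3 - 7·(-7) = -12 - (-49) = 37
j: 7·(-11) - 6·3 = -77 - 18 = -95
k: 6·(-7) - (-4)·(-11) = -42 - 44 = -86
m × n = (37, -95, -86)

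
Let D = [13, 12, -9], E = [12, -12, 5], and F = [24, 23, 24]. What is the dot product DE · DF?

DE = E − D = (-1, -24, 14)
DF = F − D = (11, 11, 33)
DE · DF = (-1)·11 + (-24)·11 + 14·33 = -11 - 264 + 462 = 187

187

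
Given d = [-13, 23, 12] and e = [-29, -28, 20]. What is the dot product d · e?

-27

d · e = (-13)·(-29) + 23·(-28) + 12·20 = 377 - 644 + 240 = -27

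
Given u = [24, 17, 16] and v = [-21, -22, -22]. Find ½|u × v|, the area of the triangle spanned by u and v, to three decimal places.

i: 17·(-22) - 16·(-22) = -374 - (-352) = -22
j: 16·(-21) - 24·(-22) = -336 - (-528) = 192
k: 24·(-22) - 17·(-21) = -528 - (-357) = -171
u × v = (-22, 192, -171)
|u × v| = √((-22)² + 192² + (-171)²) = √66589 ≈ 258.0484
area = ½ · 258.0484 ≈ 129.024

129.024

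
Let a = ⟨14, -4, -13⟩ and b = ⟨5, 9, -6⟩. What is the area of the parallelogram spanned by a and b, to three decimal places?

203.858

i: (-4)·(-6) - (-13)·9 = 24 - (-117) = 141
j: (-13)·5 - 14·(-6) = -65 - (-84) = 19
k: 14·9 - (-4)·5 = 126 - (-20) = 146
a × b = (141, 19, 146)
|a × b| = √(141² + 19² + 146²) = √41558 ≈ 203.8578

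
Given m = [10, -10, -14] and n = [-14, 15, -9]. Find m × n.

(300, 286, 10)

i: (-10)·(-9) - (-14)·15 = 90 - (-210) = 300
j: (-14)·(-14) - 10·(-9) = 196 - (-90) = 286
k: 10·15 - (-10)·(-14) = 150 - 140 = 10
m × n = (300, 286, 10)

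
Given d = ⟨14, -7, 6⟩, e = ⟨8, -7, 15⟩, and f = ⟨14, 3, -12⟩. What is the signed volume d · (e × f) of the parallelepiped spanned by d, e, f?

-864

e × f:
i: (-7)·(-12) - 15·3 = 84 - 45 = 39
j: 15·14 - 8·(-12) = 210 - (-96) = 306
k: 8·3 - (-7)·14 = 24 - (-98) = 122
e × f = (39, 306, 122)
d · (e × f) = 14·39 + (-7)·306 + 6·122 = 546 - 2142 + 732 = -864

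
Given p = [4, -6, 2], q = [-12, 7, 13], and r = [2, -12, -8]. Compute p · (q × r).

1080

q × r:
i: 7·(-8) - 13·(-12) = -56 - (-156) = 100
j: 13·2 - (-12)·(-8) = 26 - 96 = -70
k: (-12)·(-12) - 7·2 = 144 - 14 = 130
q × r = (100, -70, 130)
p · (q × r) = 4·100 + (-6)·(-70) + 2·130 = 400 + 420 + 260 = 1080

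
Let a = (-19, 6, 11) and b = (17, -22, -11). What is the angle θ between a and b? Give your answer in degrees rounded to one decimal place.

a · b = (-19)·17 + 6·(-22) + 11·(-11) = -323 - 132 - 121 = -576
|a|² = 361 + 36 + 121 = 518,  |a| = √518 ≈ 22.759613
|b|² = 289 + 484 + 121 = 894,  |b| = √894 ≈ 29.899833
cos θ = -576 / (22.759613 · 29.899833) ≈ -0.84643
θ = arccos(-0.84643) ≈ 147.8°

147.8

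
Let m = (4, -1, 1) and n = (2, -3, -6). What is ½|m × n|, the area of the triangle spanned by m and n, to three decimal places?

14.637

i: (-1)·(-6) - 1·(-3) = 6 - (-3) = 9
j: 1·2 - 4·(-6) = 2 - (-24) = 26
k: 4·(-3) - (-1)·2 = -12 - (-2) = -10
m × n = (9, 26, -10)
|m × n| = √(9² + 26² + (-10)²) = √857 ≈ 29.2746
area = ½ · 29.2746 ≈ 14.637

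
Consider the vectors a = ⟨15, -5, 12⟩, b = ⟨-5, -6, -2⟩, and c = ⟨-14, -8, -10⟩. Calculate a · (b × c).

b × c:
i: (-6)·(-10) - (-2)·(-8) = 60 - 16 = 44
j: (-2)·(-14) - (-5)·(-10) = 28 - 50 = -22
k: (-5)·(-8) - (-6)·(-14) = 40 - 84 = -44
b × c = (44, -22, -44)
a · (b × c) = 15·44 + (-5)·(-22) + 12·(-44) = 660 + 110 - 528 = 242

242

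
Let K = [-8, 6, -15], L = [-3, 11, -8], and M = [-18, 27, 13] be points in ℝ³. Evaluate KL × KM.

KL = (5, 5, 7)
KM = (-10, 21, 28)
i: 5·28 - 7·21 = 140 - 147 = -7
j: 7·(-10) - 5·28 = -70 - 140 = -210
k: 5·21 - 5·(-10) = 105 - (-50) = 155
KL × KM = (-7, -210, 155)

(-7, -210, 155)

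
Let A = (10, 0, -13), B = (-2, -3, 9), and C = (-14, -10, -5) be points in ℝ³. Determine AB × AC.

(196, -432, 48)

AB = (-12, -3, 22)
AC = (-24, -10, 8)
i: (-3)·8 - 22·(-10) = -24 - (-220) = 196
j: 22·(-24) - (-12)·8 = -528 - (-96) = -432
k: (-12)·(-10) - (-3)·(-24) = 120 - 72 = 48
AB × AC = (196, -432, 48)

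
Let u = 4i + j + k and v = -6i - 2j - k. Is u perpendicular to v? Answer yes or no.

no

u · v = 4·(-6) + 1·(-2) + 1·(-1) = -24 - 2 - 1 = -27
Nonzero, so the vectors are not orthogonal.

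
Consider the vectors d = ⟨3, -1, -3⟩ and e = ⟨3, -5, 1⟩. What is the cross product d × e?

(-16, -12, -12)

i: (-1)·1 - (-3)·(-5) = -1 - 15 = -16
j: (-3)·3 - 3·1 = -9 - 3 = -12
k: 3·(-5) - (-1)·3 = -15 - (-3) = -12
d × e = (-16, -12, -12)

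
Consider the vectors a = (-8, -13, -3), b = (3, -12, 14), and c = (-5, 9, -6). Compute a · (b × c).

b × c:
i: (-12)·(-6) - 14·9 = 72 - 126 = -54
j: 14·(-5) - 3·(-6) = -70 - (-18) = -52
k: 3·9 - (-12)·(-5) = 27 - 60 = -33
b × c = (-54, -52, -33)
a · (b × c) = (-8)·(-54) + (-13)·(-52) + (-3)·(-33) = 432 + 676 + 99 = 1207

1207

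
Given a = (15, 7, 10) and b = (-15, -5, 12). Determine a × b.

i: 7·12 - 10·(-5) = 84 - (-50) = 134
j: 10·(-15) - 15·12 = -150 - 180 = -330
k: 15·(-5) - 7·(-15) = -75 - (-105) = 30
a × b = (134, -330, 30)

(134, -330, 30)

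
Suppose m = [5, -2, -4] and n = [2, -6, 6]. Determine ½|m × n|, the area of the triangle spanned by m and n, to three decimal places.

29.223

i: (-2)·6 - (-4)·(-6) = -12 - 24 = -36
j: (-4)·2 - 5·6 = -8 - 30 = -38
k: 5·(-6) - (-2)·2 = -30 - (-4) = -26
m × n = (-36, -38, -26)
|m × n| = √((-36)² + (-38)² + (-26)²) = √3416 ≈ 58.4466
area = ½ · 58.4466 ≈ 29.223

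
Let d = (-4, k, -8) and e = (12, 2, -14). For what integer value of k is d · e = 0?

d · e = (-4)·12 + k·2 + (-8)·(-14) = 64 + 2k
Set equal to 0: 2k = -64, so k = -32.

-32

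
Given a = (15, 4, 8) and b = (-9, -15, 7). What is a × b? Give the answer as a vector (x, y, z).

(148, -177, -189)

i: 4·7 - 8·(-15) = 28 - (-120) = 148
j: 8·(-9) - 15·7 = -72 - 105 = -177
k: 15·(-15) - 4·(-9) = -225 - (-36) = -189
a × b = (148, -177, -189)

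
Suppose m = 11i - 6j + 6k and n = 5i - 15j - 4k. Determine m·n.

121

m · n = 11·5 + (-6)·(-15) + 6·(-4) = 55 + 90 - 24 = 121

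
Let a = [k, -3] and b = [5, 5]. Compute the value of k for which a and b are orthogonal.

3

a · b = k·5 + (-3)·5 = -15 + 5k
Set equal to 0: 5k = 15, so k = 3.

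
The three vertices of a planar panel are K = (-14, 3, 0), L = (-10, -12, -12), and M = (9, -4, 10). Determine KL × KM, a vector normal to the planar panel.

(-234, -316, 317)

KL = (4, -15, -12)
KM = (23, -7, 10)
i: (-15)·10 - (-12)·(-7) = -150 - 84 = -234
j: (-12)·23 - 4·10 = -276 - 40 = -316
k: 4·(-7) - (-15)·23 = -28 - (-345) = 317
KL × KM = (-234, -316, 317)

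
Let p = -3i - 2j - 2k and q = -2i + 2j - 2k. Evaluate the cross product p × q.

(8, -2, -10)

i: (-2)·(-2) - (-2)·2 = 4 - (-4) = 8
j: (-2)·(-2) - (-3)·(-2) = 4 - 6 = -2
k: (-3)·2 - (-2)·(-2) = -6 - 4 = -10
p × q = (8, -2, -10)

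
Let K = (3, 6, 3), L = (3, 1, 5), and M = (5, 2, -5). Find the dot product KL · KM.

KL = L − K = (0, -5, 2)
KM = M − K = (2, -4, -8)
KL · KM = 0·2 + (-5)·(-4) + 2·(-8) = 0 + 20 - 16 = 4

4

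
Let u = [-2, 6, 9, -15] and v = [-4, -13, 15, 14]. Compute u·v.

-145

u · v = (-2)·(-4) + 6·(-13) + 9·15 + (-15)·14 = 8 - 78 + 135 - 210 = -145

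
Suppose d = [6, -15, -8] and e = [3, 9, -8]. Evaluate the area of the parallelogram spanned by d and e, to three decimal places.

i: (-15)·(-8) - (-8)·9 = 120 - (-72) = 192
j: (-8)·3 - 6·(-8) = -24 - (-48) = 24
k: 6·9 - (-15)·3 = 54 - (-45) = 99
d × e = (192, 24, 99)
|d × e| = √(192² + 24² + 99²) = √47241 ≈ 217.3499

217.350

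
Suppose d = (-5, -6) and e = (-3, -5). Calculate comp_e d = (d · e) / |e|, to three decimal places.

d · e = (-5)·(-3) + (-6)·(-5) = 15 + 30 = 45
|e| = √(9 + 25) = √34 ≈ 5.8310
comp_e d = 45 / √34 ≈ 7.717

7.717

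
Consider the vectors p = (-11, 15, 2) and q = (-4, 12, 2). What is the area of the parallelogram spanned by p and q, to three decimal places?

73.593

i: 15·2 - 2·12 = 30 - 24 = 6
j: 2·(-4) - (-11)·2 = -8 - (-22) = 14
k: (-11)·12 - 15·(-4) = -132 - (-60) = -72
p × q = (6, 14, -72)
|p × q| = √(6² + 14² + (-72)²) = √5416 ≈ 73.5935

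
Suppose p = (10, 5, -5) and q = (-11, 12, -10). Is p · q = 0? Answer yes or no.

yes

p · q = 10·(-11) + 5·12 + (-5)·(-10) = -110 + 60 + 50 = 0
Zero, so the vectors are orthogonal.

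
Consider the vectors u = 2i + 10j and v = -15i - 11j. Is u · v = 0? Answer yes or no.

u · v = 2·(-15) + 10·(-11) = -30 - 110 = -140
Nonzero, so the vectors are not orthogonal.

no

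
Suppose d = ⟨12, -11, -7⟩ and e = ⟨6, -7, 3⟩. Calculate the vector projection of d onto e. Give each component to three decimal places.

d · e = 12·6 + (-11)·(-7) + (-7)·3 = 72 + 77 - 21 = 128
|e|² = 36 + 49 + 9 = 94
proj_e d = (128/94) · (6, -7, 3) ≈ (8.170, -9.532, 4.085)

(8.170, -9.532, 4.085)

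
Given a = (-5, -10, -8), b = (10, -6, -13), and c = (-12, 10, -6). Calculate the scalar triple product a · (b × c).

-3214

b × c:
i: (-6)·(-6) - (-13)·10 = 36 - (-130) = 166
j: (-13)·(-12) - 10·(-6) = 156 - (-60) = 216
k: 10·10 - (-6)·(-12) = 100 - 72 = 28
b × c = (166, 216, 28)
a · (b × c) = (-5)·166 + (-10)·216 + (-8)·28 = -830 - 2160 - 224 = -3214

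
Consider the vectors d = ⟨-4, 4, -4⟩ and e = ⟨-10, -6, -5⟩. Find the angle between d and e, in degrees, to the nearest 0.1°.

65.8

d · e = (-4)·(-10) + 4·(-6) + (-4)·(-5) = 40 - 24 + 20 = 36
|d|² = 16 + 16 + 16 = 48,  |d| = √48 ≈ 6.928203
|e|² = 100 + 36 + 25 = 161,  |e| = √161 ≈ 12.688578
cos θ = 36 / (6.928203 · 12.688578) ≈ 0.40951
θ = arccos(0.40951) ≈ 65.8°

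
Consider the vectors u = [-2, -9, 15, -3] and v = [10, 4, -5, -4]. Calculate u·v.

-119

u · v = (-2)·10 + (-9)·4 + 15·(-5) + (-3)·(-4) = -20 - 36 - 75 + 12 = -119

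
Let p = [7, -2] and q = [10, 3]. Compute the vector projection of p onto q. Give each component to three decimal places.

p · q = 7·10 + (-2)·3 = 70 - 6 = 64
|q|² = 100 + 9 = 109
proj_q p = (64/109) · (10, 3) ≈ (5.872, 1.761)

(5.872, 1.761)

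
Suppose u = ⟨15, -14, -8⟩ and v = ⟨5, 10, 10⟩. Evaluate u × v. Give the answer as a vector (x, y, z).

i: (-14)·10 - (-8)·10 = -140 - (-80) = -60
j: (-8)·5 - 15·10 = -40 - 150 = -190
k: 15·10 - (-14)·5 = 150 - (-70) = 220
u × v = (-60, -190, 220)

(-60, -190, 220)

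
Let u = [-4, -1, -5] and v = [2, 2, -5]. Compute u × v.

i: (-1)·(-5) - (-5)·2 = 5 - (-10) = 15
j: (-5)·2 - (-4)·(-5) = -10 - 20 = -30
k: (-4)·2 - (-1)·2 = -8 - (-2) = -6
u × v = (15, -30, -6)

(15, -30, -6)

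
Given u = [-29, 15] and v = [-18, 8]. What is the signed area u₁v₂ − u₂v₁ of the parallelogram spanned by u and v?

38

(-29)·8 - 15·(-18) = -232 - (-270) = 38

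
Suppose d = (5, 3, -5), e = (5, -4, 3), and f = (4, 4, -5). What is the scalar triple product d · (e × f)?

e × f:
i: (-4)·(-5) - 3·4 = 20 - 12 = 8
j: 3·4 - 5·(-5) = 12 - (-25) = 37
k: 5·4 - (-4)·4 = 20 - (-16) = 36
e × f = (8, 37, 36)
d · (e × f) = 5·8 + 3·37 + (-5)·36 = 40 + 111 - 180 = -29

-29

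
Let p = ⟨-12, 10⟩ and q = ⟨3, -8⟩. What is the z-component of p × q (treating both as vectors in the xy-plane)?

(-12)·(-8) - 10·3 = 96 - 30 = 66

66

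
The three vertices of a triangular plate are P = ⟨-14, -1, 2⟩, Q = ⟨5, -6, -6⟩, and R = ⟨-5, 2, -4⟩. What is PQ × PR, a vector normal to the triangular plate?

(54, 42, 102)

PQ = (19, -5, -8)
PR = (9, 3, -6)
i: (-5)·(-6) - (-8)·3 = 30 - (-24) = 54
j: (-8)·9 - 19·(-6) = -72 - (-114) = 42
k: 19·3 - (-5)·9 = 57 - (-45) = 102
PQ × PR = (54, 42, 102)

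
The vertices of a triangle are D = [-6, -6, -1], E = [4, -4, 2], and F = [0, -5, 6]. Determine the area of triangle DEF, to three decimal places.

DE = (10, 2, 3),  DF = (6, 1, 7)
i: 2·7 - 3·1 = 14 - 3 = 11
j: 3·6 - 10·7 = 18 - 70 = -52
k: 10·1 - 2·6 = 10 - 12 = -2
DE × DF = (11, -52, -2)
|DE × DF| = √2829 ≈ 53.1883
area = ½ · 53.1883 ≈ 26.594

26.594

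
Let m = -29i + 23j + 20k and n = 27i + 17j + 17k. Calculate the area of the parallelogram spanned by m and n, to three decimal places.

i: 23·17 - 20·17 = 391 - 340 = 51
j: 20·27 - (-29)·17 = 540 - (-493) = 1033
k: (-29)·17 - 23·27 = -493 - 621 = -1114
m × n = (51, 1033, -1114)
|m × n| = √(51² + 1033² + (-1114)²) = √2310686 ≈ 1520.0941

1520.094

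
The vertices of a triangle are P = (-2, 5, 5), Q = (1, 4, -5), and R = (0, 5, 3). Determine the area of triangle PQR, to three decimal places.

PQ = (3, -1, -10),  PR = (2, 0, -2)
i: (-1)·(-2) - (-10)·0 = 2 - 0 = 2
j: (-10)·2 - 3·(-2) = -20 - (-6) = -14
k: 3·0 - (-1)·2 = 0 - (-2) = 2
PQ × PR = (2, -14, 2)
|PQ × PR| = √204 ≈ 14.2829
area = ½ · 14.2829 ≈ 7.141

7.141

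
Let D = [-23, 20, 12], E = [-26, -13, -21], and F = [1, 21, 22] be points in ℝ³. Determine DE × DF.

DE = (-3, -33, -33)
DF = (24, 1, 10)
i: (-33)·10 - (-33)·1 = -330 - (-33) = -297
j: (-33)·24 - (-3)·10 = -792 - (-30) = -762
k: (-3)·1 - (-33)·24 = -3 - (-792) = 789
DE × DF = (-297, -762, 789)

(-297, -762, 789)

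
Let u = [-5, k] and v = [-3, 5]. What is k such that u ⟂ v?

u · v = (-5)·(-3) + k·5 = 15 + 5k
Set equal to 0: 5k = -15, so k = -3.

-3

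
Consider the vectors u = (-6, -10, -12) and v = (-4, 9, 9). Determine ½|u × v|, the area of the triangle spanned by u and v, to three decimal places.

i: (-10)·9 - (-12)·9 = -90 - (-108) = 18
j: (-12)·(-4) - (-6)·9 = 48 - (-54) = 102
k: (-6)·9 - (-10)·(-4) = -54 - 40 = -94
u × v = (18, 102, -94)
|u × v| = √(18² + 102² + (-94)²) = √19564 ≈ 139.8714
area = ½ · 139.8714 ≈ 69.936

69.936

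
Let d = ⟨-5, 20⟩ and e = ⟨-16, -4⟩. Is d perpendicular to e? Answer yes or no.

yes

d · e = (-5)·(-16) + 20·(-4) = 80 - 80 = 0
Zero, so the vectors are orthogonal.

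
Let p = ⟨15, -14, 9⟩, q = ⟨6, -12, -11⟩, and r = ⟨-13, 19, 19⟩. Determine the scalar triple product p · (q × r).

-1069

q × r:
i: (-12)·19 - (-11)·19 = -228 - (-209) = -19
j: (-11)·(-13) - 6·19 = 143 - 114 = 29
k: 6·19 - (-12)·(-13) = 114 - 156 = -42
q × r = (-19, 29, -42)
p · (q × r) = 15·(-19) + (-14)·29 + 9·(-42) = -285 - 406 - 378 = -1069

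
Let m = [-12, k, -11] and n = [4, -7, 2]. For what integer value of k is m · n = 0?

m · n = (-12)·4 + k·(-7) + (-11)·2 = -70 - 7k
Set equal to 0: -7k = 70, so k = -10.

-10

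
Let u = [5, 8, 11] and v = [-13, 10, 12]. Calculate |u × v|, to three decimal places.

255.188

i: 8·12 - 11·10 = 96 - 110 = -14
j: 11·(-13) - 5·12 = -143 - 60 = -203
k: 5·10 - 8·(-13) = 50 - (-104) = 154
u × v = (-14, -203, 154)
|u × v| = √((-14)² + (-203)² + 154²) = √65121 ≈ 255.1882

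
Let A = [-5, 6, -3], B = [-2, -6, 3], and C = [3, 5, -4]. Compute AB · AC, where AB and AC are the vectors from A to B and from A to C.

30

AB = B − A = (3, -12, 6)
AC = C − A = (8, -1, -1)
AB · AC = 3·8 + (-12)·(-1) + 6·(-1) = 24 + 12 - 6 = 30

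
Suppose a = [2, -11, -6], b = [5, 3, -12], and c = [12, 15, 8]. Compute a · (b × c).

2198

b × c:
i: 3·8 - (-12)·15 = 24 - (-180) = 204
j: (-12)·12 - 5·8 = -144 - 40 = -184
k: 5·15 - 3·12 = 75 - 36 = 39
b × c = (204, -184, 39)
a · (b × c) = 2·204 + (-11)·(-184) + (-6)·39 = 408 + 2024 - 234 = 2198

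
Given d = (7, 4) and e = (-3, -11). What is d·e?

d · e = 7·(-3) + 4·(-11) = -21 - 44 = -65

-65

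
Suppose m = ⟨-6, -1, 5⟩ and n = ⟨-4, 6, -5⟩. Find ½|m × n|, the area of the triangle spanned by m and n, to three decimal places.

34.369

i: (-1)·(-5) - 5·6 = 5 - 30 = -25
j: 5·(-4) - (-6)·(-5) = -20 - 30 = -50
k: (-6)·6 - (-1)·(-4) = -36 - 4 = -40
m × n = (-25, -50, -40)
|m × n| = √((-25)² + (-50)² + (-40)²) = √4725 ≈ 68.7386
area = ½ · 68.7386 ≈ 34.369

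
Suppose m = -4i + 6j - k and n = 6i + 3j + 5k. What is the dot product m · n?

-11

m · n = (-4)·6 + 6·3 + (-1)·5 = -24 + 18 - 5 = -11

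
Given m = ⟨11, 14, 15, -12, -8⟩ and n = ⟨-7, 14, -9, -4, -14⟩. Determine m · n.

m · n = 11·(-7) + 14·14 + 15·(-9) + (-12)·(-4) + (-8)·(-14) = -77 + 196 - 135 + 48 + 112 = 144

144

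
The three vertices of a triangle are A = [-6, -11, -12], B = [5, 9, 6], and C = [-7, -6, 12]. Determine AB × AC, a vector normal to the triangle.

(390, -282, 75)

AB = (11, 20, 18)
AC = (-1, 5, 24)
i: 20·24 - 18·5 = 480 - 90 = 390
j: 18·(-1) - 11·24 = -18 - 264 = -282
k: 11·5 - 20·(-1) = 55 - (-20) = 75
AB × AC = (390, -282, 75)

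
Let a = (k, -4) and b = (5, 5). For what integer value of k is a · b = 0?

4

a · b = k·5 + (-4)·5 = -20 + 5k
Set equal to 0: 5k = 20, so k = 4.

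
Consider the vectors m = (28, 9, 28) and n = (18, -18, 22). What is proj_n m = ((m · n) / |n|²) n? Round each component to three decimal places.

m · n = 28·18 + 9·(-18) + 28·22 = 504 - 162 + 616 = 958
|n|² = 324 + 324 + 484 = 1132
proj_n m = (958/1132) · (18, -18, 22) ≈ (15.233, -15.233, 18.618)

(15.233, -15.233, 18.618)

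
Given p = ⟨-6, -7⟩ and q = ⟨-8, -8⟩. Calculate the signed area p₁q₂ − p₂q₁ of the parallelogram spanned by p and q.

-8

(-6)·(-8) - (-7)·(-8) = 48 - 56 = -8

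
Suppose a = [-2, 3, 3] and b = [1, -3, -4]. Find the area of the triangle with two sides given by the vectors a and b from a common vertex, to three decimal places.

i: 3·(-4) - 3·(-3) = -12 - (-9) = -3
j: 3·1 - (-2)·(-4) = 3 - 8 = -5
k: (-2)·(-3) - 3·1 = 6 - 3 = 3
a × b = (-3, -5, 3)
|a × b| = √((-3)² + (-5)² + 3²) = √43 ≈ 6.5574
area = ½ · 6.5574 ≈ 3.279

3.279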